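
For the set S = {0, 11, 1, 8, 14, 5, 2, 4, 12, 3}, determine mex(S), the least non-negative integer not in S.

6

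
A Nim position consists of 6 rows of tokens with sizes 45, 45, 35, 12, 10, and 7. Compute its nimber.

34

Compute the nim-sum pairwise:
45 ⊕ 45 = 0
0 ⊕ 35 = 35
35 ⊕ 12 = 47
47 ⊕ 10 = 37
37 ⊕ 7 = 34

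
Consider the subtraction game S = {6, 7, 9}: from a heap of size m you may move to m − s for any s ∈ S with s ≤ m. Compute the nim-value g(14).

2

Compute g(0), g(1), … for moves {6, 7, 9}:
k:     0  1  2  3  4  5  6  7  8  9 10 11 12 13 14
g(k):  0  0  0  0  0  0  1  1  1  1  1  1  2  2  2
So g(14) = 2.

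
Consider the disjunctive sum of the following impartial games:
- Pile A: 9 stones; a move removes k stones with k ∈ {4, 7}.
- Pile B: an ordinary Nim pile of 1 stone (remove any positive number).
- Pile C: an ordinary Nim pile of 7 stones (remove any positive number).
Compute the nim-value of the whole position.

Grundy values for pile A (subtraction set {4, 7}):
k:     0  1  2  3  4  5  6  7  8  9
g(k):  0  0  0  0  1  1  1  1  2  2
So g(9) = 2.
Pile B is a plain Nim pile of size 1, so its Grundy value is 1.
Pile C is a plain Nim pile of size 7, so its Grundy value is 7.
By the Sprague-Grundy theorem, the Grundy value of a sum of independent games is the XOR of the component values.
Combined value = 2 ⊕ 1 ⊕ 7 = 4.

4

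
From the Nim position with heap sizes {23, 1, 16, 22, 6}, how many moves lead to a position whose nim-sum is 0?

Write each in binary and XOR column by column:
  10111  (23)
  00001  (1)
  10000  (16)
  10110  (22)
  00110  (6)
  -----
  10110  (22)
The overall nim-sum is X = 22. A heap of size p has a winning move iff p XOR X < p (reduce it to p XOR X).
  23: 23 XOR 22 = 1 < 23 — winning move (to 1).
  1: 1 XOR 22 = 23 ≥ 1 — no move.
  16: 16 XOR 22 = 6 < 16 — winning move (to 6).
  22: 22 XOR 22 = 0 < 22 — winning move (to 0).
  6: 6 XOR 22 = 16 ≥ 6 — no move.
That gives 3 winning moves.

3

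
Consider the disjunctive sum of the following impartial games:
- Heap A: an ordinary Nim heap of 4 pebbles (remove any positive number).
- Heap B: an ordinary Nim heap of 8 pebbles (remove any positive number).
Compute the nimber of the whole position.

12

Heap A is a plain Nim heap of size 4, so its Grundy value is 4.
Heap B is a plain Nim heap of size 8, so its Grundy value is 8.
The value of a disjunctive sum is the nim-sum of the parts.
Combined value = 4 XOR 8 = 12.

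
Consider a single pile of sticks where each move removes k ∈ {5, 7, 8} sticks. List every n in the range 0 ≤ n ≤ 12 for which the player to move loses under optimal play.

Build the Grundy sequence with g(k) = mex{g(k−s) : s ∈ {5, 7, 8}, s ≤ k}:
k:     0  1  2  3  4  5  6  7  8  9 10 11 12
g(k):  0  0  0  0  0  1  1  1  1  1  2  2  2
The P-positions (g = 0) in 0..12 are 0, 1, 2, 3, 4.

0, 1, 2, 3, 4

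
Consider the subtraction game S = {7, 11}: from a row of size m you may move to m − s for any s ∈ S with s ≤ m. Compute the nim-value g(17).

2

Grundy values for subtraction set {7, 11}:
k:     0  1  2  3  4  5  6  7  8  9 10 11 12 13 14 15 16 17
g(k):  0  0  0  0  0  0  0  1  1  1  1  1  1  1  2  2  2  2
So g(17) = 2.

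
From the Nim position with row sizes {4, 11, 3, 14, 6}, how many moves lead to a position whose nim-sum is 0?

3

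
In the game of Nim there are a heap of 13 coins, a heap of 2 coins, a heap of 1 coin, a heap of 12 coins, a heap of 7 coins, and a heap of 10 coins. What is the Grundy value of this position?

Nim-sum: 13 XOR 2 XOR 1 XOR 12 XOR 7 XOR 10 = 15.

15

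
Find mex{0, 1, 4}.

2

The values 0, 1 are all present; 2 is the first non-negative integer missing from the set.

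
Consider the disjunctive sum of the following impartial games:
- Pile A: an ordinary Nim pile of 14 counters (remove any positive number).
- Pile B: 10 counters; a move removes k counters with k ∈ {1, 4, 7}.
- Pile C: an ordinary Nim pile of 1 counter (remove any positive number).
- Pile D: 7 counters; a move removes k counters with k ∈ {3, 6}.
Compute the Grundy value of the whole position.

Pile A is a plain Nim pile of size 14, so its Grundy value is 14.
Grundy values for pile B (subtraction set {1, 4, 7}):
k:     0  1  2  3  4  5  6  7  8  9 10
g(k):  0  1  0  1  2  0  1  2  0  1  0
So g(10) = 0.
Pile C is a plain Nim pile of size 1, so its Grundy value is 1.
Grundy values for pile D (subtraction set {3, 6}):
g(0) = mex{} = 0
g(1) = mex{} = 0
g(2) = mex{} = 0
g(3) = mex{0} = 1
g(4) = mex{0} = 1
g(5) = mex{0} = 1
g(6) = mex{0,1} = 2
g(7) = mex{0,1} = 2
So g(7) = 2.
The value of a disjunctive sum is the nim-sum of the parts.
Combined value = 14 XOR 0 XOR 1 XOR 2 = 13.

13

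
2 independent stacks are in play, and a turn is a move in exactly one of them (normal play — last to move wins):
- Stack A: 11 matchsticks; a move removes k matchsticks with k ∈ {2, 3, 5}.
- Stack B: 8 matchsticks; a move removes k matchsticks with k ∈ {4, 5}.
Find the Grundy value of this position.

0

Build the Grundy sequence for stack A with g(k) = mex{g(k−s) : s ∈ {2, 3, 5}, s ≤ k}:
k:     0  1  2  3  4  5  6  7  8  9 10 11
g(k):  0  0  1  1  2  2  3  0  0  1  1  2
So g(11) = 2.
Grundy values for stack B (subtraction set {4, 5}):
k:     0  1  2  3  4  5  6  7  8
g(k):  0  0  0  0  1  1  1  1  2
So g(8) = 2.
By the Sprague-Grundy theorem, the Grundy value of a sum of independent games is the XOR of the component values.
Combined value = 2 XOR 2 = 0.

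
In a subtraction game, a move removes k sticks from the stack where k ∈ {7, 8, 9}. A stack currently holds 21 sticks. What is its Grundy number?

0

Grundy values for subtraction set {7, 8, 9}:
k:     0  1  2  3  4  5  6  7  8  9 10 11 12 13 14 15 16 17 18 19 20 21
g(k):  0  0  0  0  0  0  0  1  1  1  1  1  1  1  2  2  0  0  0  0  0  0
So g(21) = 0.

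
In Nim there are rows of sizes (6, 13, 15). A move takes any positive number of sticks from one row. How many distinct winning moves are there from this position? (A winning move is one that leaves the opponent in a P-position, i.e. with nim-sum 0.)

3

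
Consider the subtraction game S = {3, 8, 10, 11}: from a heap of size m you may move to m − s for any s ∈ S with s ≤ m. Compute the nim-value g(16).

Build the Grundy sequence with g(k) = mex{g(k−s) : s ∈ {3, 8, 10, 11}, s ≤ k}:
k:     0  1  2  3  4  5  6  7  8  9 10 11 12 13 14 15 16
g(k):  0  0  0  1  1  1  0  0  2  1  1  3  2  2  2  3  3
So g(16) = 3.

3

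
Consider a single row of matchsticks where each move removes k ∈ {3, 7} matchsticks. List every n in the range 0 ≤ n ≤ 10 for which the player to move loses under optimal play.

0, 1, 2, 6, 10

Grundy values for subtraction set {3, 7}:
k:     0  1  2  3  4  5  6  7  8  9 10
g(k):  0  0  0  1  1  1  0  2  2  1  0
The P-positions (g = 0) in 0..10 are 0, 1, 2, 6, 10.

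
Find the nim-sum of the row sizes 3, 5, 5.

Nim-sum: 3 XOR 5 XOR 5 = 3.

3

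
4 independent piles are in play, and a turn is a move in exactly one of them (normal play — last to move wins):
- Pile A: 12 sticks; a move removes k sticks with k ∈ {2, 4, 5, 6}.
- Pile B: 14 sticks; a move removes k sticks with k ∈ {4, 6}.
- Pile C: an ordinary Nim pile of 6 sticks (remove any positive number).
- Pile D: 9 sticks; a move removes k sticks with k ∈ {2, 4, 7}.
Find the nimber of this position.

5

For pile A, compute g(0), g(1), … with moves {2, 4, 5, 6}:
g(0) = mex{} = 0
g(1) = mex{} = 0
g(2) = mex{0} = 1
g(3) = mex{0} = 1
g(4) = mex{0,1} = 2
g(5) = mex{0,1} = 2
g(6) = mex{0,1,2} = 3
g(7) = mex{0,1,2} = 3
g(8) = mex{1,2,3} = 0
g(9) = mex{1,2,3} = 0
g(10) = mex{0,2,3} = 1
g(11) = mex{0,2,3} = 1
g(12) = mex{0,1,3} = 2
So g(12) = 2.
Grundy values for pile B (subtraction set {4, 6}):
g(0) = mex{} = 0
g(1) = mex{} = 0
g(2) = mex{} = 0
g(3) = mex{} = 0
g(4) = mex{0} = 1
g(5) = mex{0} = 1
g(6) = mex{0} = 1
g(7) = mex{0} = 1
g(8) = mex{0,1} = 2
g(9) = mex{0,1} = 2
g(10) = mex{1} = 0
g(11) = mex{1} = 0
g(12) = mex{1,2} = 0
g(13) = mex{1,2} = 0
g(14) = mex{0,2} = 1
So g(14) = 1.
Pile C is a plain Nim pile of size 6, so its Grundy value is 6.
Build the Grundy sequence for pile D with g(k) = mex{g(k−s) : s ∈ {2, 4, 7}, s ≤ k}:
k:     0  1  2  3  4  5  6  7  8  9
g(k):  0  0  1  1  2  2  0  3  1  0
So g(9) = 0.
By the Sprague-Grundy theorem, the Grundy value of a sum of independent games is the XOR of the component values.
Combined value = 2 ⊕ 1 ⊕ 6 ⊕ 0 = 5.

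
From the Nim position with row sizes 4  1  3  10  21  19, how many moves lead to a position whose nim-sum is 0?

1

Compute the nim-sum pairwise:
4 ^ 1 = 5
5 ^ 3 = 6
6 ^ 10 = 12
12 ^ 21 = 25
25 ^ 19 = 10
The overall nim-sum is X = 10. A row of size p has a winning move iff p XOR X < p (reduce it to p XOR X).
  4: 4 XOR 10 = 14 ≥ 4 — no move.
  1: 1 XOR 10 = 11 ≥ 1 — no move.
  3: 3 XOR 10 = 9 ≥ 3 — no move.
  10: 10 XOR 10 = 0 < 10 — winning move (to 0).
  21: 21 XOR 10 = 31 ≥ 21 — no move.
  19: 19 XOR 10 = 25 ≥ 19 — no move.
That gives 1 winning move.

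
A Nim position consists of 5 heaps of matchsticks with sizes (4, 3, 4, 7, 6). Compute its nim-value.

Compute the nim-sum pairwise:
4 ^ 3 = 7
7 ^ 4 = 3
3 ^ 7 = 4
4 ^ 6 = 2

2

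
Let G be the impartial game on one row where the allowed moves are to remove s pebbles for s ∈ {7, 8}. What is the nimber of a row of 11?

Build the Grundy sequence with g(k) = mex{g(k−s) : s ∈ {7, 8}, s ≤ k}:
k:     0  1  2  3  4  5  6  7  8  9 10 11
g(k):  0  0  0  0  0  0  0  1  1  1  1  1
So g(11) = 1.

1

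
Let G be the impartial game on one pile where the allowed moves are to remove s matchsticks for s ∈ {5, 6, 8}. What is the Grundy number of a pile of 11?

Grundy values for subtraction set {5, 6, 8}:
k:     0  1  2  3  4  5  6  7  8  9 10 11
g(k):  0  0  0  0  0  1  1  1  1  1  2  2
So g(11) = 2.

2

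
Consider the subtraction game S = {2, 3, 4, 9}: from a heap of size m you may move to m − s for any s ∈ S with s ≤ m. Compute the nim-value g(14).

Build the Grundy sequence with g(k) = mex{g(k−s) : s ∈ {2, 3, 4, 9}, s ≤ k}:
k:     0  1  2  3  4  5  6  7  8  9 10 11 12 13 14
g(k):  0  0  1  1  2  2  0  0  1  1  2  2  0  0  1
So g(14) = 1.

1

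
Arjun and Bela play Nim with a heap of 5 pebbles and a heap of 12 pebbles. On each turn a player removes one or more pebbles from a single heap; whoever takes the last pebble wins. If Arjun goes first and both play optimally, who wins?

Arjun wins

Compute the nim-sum pairwise:
5 XOR 12 = 9
The nim-sum is 9 ≠ 0, so this is an N-position: the player to move can win; Arjun has a winning move.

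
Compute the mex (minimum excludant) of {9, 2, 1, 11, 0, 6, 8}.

The values 0, 1, 2 are all present; 3 is the first non-negative integer missing from the set.

3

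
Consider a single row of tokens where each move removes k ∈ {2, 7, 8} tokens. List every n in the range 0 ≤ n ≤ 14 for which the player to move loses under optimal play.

0, 1, 4, 5, 10, 14

Grundy values for subtraction set {2, 7, 8}:
g(0) = mex{} = 0
g(1) = mex{} = 0
g(2) = mex{0} = 1
g(3) = mex{0} = 1
g(4) = mex{1} = 0
g(5) = mex{1} = 0
g(6) = mex{0} = 1
g(7) = mex{0} = 1
g(8) = mex{0,1} = 2
g(9) = mex{0,1} = 2
g(10) = mex{1,2} = 0
g(11) = mex{0,1,2} = 3
g(12) = mex{0} = 1
g(13) = mex{0,1,3} = 2
g(14) = mex{1} = 0
The P-positions (g = 0) in 0..14 are 0, 1, 4, 5, 10, 14.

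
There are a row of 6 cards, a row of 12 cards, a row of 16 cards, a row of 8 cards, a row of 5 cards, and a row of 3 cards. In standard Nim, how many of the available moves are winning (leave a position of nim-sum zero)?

1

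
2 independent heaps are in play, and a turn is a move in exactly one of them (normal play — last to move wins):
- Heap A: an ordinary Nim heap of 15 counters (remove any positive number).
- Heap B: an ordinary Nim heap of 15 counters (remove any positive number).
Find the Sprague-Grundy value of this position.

0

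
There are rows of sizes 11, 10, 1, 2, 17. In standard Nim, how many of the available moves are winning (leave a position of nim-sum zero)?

Nim-sum: 11 ⊕ 10 ⊕ 1 ⊕ 2 ⊕ 17 = 19.
The overall nim-sum is X = 19. A row of size p has a winning move iff p XOR X < p (reduce it to p XOR X).
  11: 11 XOR 19 = 24 ≥ 11 — no move.
  10: 10 XOR 19 = 25 ≥ 10 — no move.
  1: 1 XOR 19 = 18 ≥ 1 — no move.
  2: 2 XOR 19 = 17 ≥ 2 — no move.
  17: 17 XOR 19 = 2 < 17 — winning move (to 2).
That gives 1 winning move.

1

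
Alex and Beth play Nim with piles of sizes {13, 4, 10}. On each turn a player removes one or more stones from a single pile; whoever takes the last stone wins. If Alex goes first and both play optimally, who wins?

Nim-sum: 13 XOR 4 XOR 10 = 3.
The nim-sum is 3 ≠ 0, so this is an N-position: the player to move can win; Alex has a winning move.

Alex wins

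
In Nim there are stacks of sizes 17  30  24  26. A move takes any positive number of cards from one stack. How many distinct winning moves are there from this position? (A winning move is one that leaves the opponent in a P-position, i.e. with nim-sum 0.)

3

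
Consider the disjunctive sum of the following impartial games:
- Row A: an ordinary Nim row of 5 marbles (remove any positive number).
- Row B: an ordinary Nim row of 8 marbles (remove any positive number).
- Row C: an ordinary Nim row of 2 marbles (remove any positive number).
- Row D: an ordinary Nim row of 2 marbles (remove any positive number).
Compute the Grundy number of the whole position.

Row A is a plain Nim row of size 5, so its Grundy value is 5.
Row B is a plain Nim row of size 8, so its Grundy value is 8.
Row C is a plain Nim row of size 2, so its Grundy value is 2.
Row D is a plain Nim row of size 2, so its Grundy value is 2.
By the Sprague-Grundy theorem, the Grundy value of a sum of independent games is the XOR of the component values.
Combined value = 5 XOR 8 XOR 2 XOR 2 = 13.

13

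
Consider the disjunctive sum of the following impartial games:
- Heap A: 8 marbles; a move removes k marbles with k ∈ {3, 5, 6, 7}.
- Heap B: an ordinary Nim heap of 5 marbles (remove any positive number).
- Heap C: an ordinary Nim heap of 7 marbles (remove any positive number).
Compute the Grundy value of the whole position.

For heap A, compute g(0), g(1), … with moves {3, 5, 6, 7}:
k:     0  1  2  3  4  5  6  7  8
g(k):  0  0  0  1  1  1  2  2  2
So g(8) = 2.
Heap B is a plain Nim heap of size 5, so its Grundy value is 5.
Heap C is a plain Nim heap of size 7, so its Grundy value is 7.
The value of a disjunctive sum is the nim-sum of the parts.
Combined value = 2 ⊕ 5 ⊕ 7 = 0.

0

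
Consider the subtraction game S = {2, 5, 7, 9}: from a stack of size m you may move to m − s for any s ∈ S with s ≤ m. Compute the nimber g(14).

1

Grundy values for subtraction set {2, 5, 7, 9}:
k:     0  1  2  3  4  5  6  7  8  9 10 11 12 13 14
g(k):  0  0  1  1  0  2  1  3  2  2  3  3  0  4  1
So g(14) = 1.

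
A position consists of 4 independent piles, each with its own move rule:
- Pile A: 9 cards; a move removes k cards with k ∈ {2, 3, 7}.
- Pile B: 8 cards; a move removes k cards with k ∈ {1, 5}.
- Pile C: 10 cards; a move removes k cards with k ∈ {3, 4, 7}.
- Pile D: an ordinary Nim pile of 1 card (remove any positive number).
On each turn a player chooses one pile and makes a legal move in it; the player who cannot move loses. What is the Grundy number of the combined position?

Build the Grundy sequence for pile A with g(k) = mex{g(k−s) : s ∈ {2, 3, 7}, s ≤ k}:
k:     0  1  2  3  4  5  6  7  8  9
g(k):  0  0  1  1  2  0  0  1  1  2
So g(9) = 2.
Grundy values for pile B (subtraction set {1, 5}):
g(0) = mex{} = 0
g(1) = mex{0} = 1
g(2) = mex{1} = 0
g(3) = mex{0} = 1
g(4) = mex{1} = 0
g(5) = mex{0} = 1
g(6) = mex{1} = 0
g(7) = mex{0} = 1
g(8) = mex{1} = 0
So g(8) = 0.
For pile C, compute g(0), g(1), … with moves {3, 4, 7}:
g(0) = mex{} = 0
g(1) = mex{} = 0
g(2) = mex{} = 0
g(3) = mex{0} = 1
g(4) = mex{0} = 1
g(5) = mex{0} = 1
g(6) = mex{0,1} = 2
g(7) = mex{0,1} = 2
g(8) = mex{0,1} = 2
g(9) = mex{0,1,2} = 3
g(10) = mex{1,2} = 0
So g(10) = 0.
Pile D is a plain Nim pile of size 1, so its Grundy value is 1.
By the Sprague-Grundy theorem, the Grundy value of a sum of independent games is the XOR of the component values.
Combined value = 2 ⊕ 0 ⊕ 0 ⊕ 1 = 3.

3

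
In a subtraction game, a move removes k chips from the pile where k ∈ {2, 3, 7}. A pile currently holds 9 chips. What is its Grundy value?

2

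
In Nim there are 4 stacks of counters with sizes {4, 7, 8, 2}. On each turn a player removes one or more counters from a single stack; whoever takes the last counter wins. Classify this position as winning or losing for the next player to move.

Winning position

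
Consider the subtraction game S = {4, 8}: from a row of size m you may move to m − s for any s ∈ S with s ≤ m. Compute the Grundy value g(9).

Build the Grundy sequence with g(k) = mex{g(k−s) : s ∈ {4, 8}, s ≤ k}:
k:     0  1  2  3  4  5  6  7  8  9
g(k):  0  0  0  0  1  1  1  1  2  2
So g(9) = 2.

2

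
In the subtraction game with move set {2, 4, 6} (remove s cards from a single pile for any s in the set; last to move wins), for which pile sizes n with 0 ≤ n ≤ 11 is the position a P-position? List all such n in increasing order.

Build the Grundy sequence with g(k) = mex{g(k−s) : s ∈ {2, 4, 6}, s ≤ k}:
g(0) = mex{} = 0
g(1) = mex{} = 0
g(2) = mex{0} = 1
g(3) = mex{0} = 1
g(4) = mex{0,1} = 2
g(5) = mex{0,1} = 2
g(6) = mex{0,1,2} = 3
g(7) = mex{0,1,2} = 3
g(8) = mex{1,2,3} = 0
g(9) = mex{1,2,3} = 0
g(10) = mex{0,2,3} = 1
g(11) = mex{0,2,3} = 1
The P-positions (g = 0) in 0..11 are 0, 1, 8, 9.

0, 1, 8, 9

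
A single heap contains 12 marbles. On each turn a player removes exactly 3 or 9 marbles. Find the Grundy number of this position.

0

Build the Grundy sequence with g(k) = mex{g(k−s) : s ∈ {3, 9}, s ≤ k}:
k:     0  1  2  3  4  5  6  7  8  9 10 11 12
g(k):  0  0  0  1  1  1  0  0  0  1  1  1  0
So g(12) = 0.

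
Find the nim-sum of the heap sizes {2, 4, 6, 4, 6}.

2

Nim-sum: 2 XOR 4 XOR 6 XOR 4 XOR 6 = 2.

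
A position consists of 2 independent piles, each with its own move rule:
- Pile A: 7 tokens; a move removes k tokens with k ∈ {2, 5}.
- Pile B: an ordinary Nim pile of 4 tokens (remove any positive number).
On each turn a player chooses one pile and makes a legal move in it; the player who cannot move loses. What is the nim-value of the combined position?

Build the Grundy sequence for pile A with g(k) = mex{g(k−s) : s ∈ {2, 5}, s ≤ k}:
g(0) = mex{} = 0
g(1) = mex{} = 0
g(2) = mex{0} = 1
g(3) = mex{0} = 1
g(4) = mex{1} = 0
g(5) = mex{0,1} = 2
g(6) = mex{0} = 1
g(7) = mex{1,2} = 0
So g(7) = 0.
Pile B is a plain Nim pile of size 4, so its Grundy value is 4.
By the Sprague-Grundy theorem, the Grundy value of a sum of independent games is the XOR of the component values.
Combined value = 0 ⊕ 4 = 4.

4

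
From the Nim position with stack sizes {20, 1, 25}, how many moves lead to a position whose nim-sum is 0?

Compute the nim-sum pairwise:
20 ^ 1 = 21
21 ^ 25 = 12
The overall nim-sum is X = 12. A stack of size p has a winning move iff p XOR X < p (reduce it to p XOR X).
  20: 20 XOR 12 = 24 ≥ 20 — no move.
  1: 1 XOR 12 = 13 ≥ 1 — no move.
  25: 25 XOR 12 = 21 < 25 — winning move (to 21).
That gives 1 winning move.

1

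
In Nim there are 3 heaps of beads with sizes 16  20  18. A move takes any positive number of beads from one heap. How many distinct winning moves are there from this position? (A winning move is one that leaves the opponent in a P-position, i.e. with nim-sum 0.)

3

Nim-sum: 16 XOR 20 XOR 18 = 22.
The overall nim-sum is X = 22. A heap of size p has a winning move iff p XOR X < p (reduce it to p XOR X).
  16: 16 XOR 22 = 6 < 16 — winning move (to 6).
  20: 20 XOR 22 = 2 < 20 — winning move (to 2).
  18: 18 XOR 22 = 4 < 18 — winning move (to 4).
That gives 3 winning moves.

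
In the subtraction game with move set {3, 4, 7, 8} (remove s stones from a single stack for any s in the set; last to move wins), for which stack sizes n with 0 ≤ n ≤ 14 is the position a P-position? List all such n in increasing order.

Grundy values for subtraction set {3, 4, 7, 8}:
k:     0  1  2  3  4  5  6  7  8  9 10 11 12 13 14
g(k):  0  0  0  1  1  1  2  2  2  3  3  0  0  0  1
The P-positions (g = 0) in 0..14 are 0, 1, 2, 11, 12, 13.

0, 1, 2, 11, 12, 13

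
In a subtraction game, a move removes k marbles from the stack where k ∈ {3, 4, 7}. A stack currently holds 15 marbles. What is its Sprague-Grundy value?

1

Grundy values for subtraction set {3, 4, 7}:
k:     0  1  2  3  4  5  6  7  8  9 10 11 12 13 14 15
g(k):  0  0  0  1  1  1  2  2  2  3  0  0  0  1  1  1
So g(15) = 1.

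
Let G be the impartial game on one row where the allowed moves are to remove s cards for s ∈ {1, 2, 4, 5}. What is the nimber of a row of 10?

Build the Grundy sequence with g(k) = mex{g(k−s) : s ∈ {1, 2, 4, 5}, s ≤ k}:
k:     0  1  2  3  4  5  6  7  8  9 10
g(k):  0  1  2  0  1  2  0  1  2  0  1
So g(10) = 1.

1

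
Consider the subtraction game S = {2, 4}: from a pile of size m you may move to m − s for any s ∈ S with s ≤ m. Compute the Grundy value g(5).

Grundy values for subtraction set {2, 4}:
g(0) = mex{} = 0
g(1) = mex{} = 0
g(2) = mex{0} = 1
g(3) = mex{0} = 1
g(4) = mex{0,1} = 2
g(5) = mex{0,1} = 2
So g(5) = 2.

2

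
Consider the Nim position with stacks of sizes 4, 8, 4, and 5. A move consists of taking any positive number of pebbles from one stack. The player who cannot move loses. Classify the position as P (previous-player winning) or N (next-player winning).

Compute the nim-sum pairwise:
4 XOR 8 = 12
12 XOR 4 = 8
8 XOR 5 = 13
The nim-sum is 13 ≠ 0, so this is an N-position: the player to move can win.

N-position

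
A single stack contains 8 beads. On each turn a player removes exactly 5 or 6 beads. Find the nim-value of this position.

1

Build the Grundy sequence with g(k) = mex{g(k−s) : s ∈ {5, 6}, s ≤ k}:
g(0) = mex{} = 0
g(1) = mex{} = 0
g(2) = mex{} = 0
g(3) = mex{} = 0
g(4) = mex{} = 0
g(5) = mex{0} = 1
g(6) = mex{0} = 1
g(7) = mex{0} = 1
g(8) = mex{0} = 1
So g(8) = 1.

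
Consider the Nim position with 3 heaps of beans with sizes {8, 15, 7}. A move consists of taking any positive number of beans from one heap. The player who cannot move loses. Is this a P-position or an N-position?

P-position

Compute the nim-sum pairwise:
8 XOR 15 = 7
7 XOR 7 = 0
The nim-sum is 0, so this is a P-position: the player to move is in a losing position under optimal play.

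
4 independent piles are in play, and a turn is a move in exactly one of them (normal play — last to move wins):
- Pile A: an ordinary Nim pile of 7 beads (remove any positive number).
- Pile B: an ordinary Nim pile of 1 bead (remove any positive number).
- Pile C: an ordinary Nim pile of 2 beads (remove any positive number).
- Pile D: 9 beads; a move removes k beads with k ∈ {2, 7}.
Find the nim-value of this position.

4

Pile A is a plain Nim pile of size 7, so its Grundy value is 7.
Pile B is a plain Nim pile of size 1, so its Grundy value is 1.
Pile C is a plain Nim pile of size 2, so its Grundy value is 2.
Build the Grundy sequence for pile D with g(k) = mex{g(k−s) : s ∈ {2, 7}, s ≤ k}:
g(0) = mex{} = 0
g(1) = mex{} = 0
g(2) = mex{0} = 1
g(3) = mex{0} = 1
g(4) = mex{1} = 0
g(5) = mex{1} = 0
g(6) = mex{0} = 1
g(7) = mex{0} = 1
g(8) = mex{0,1} = 2
g(9) = mex{1} = 0
So g(9) = 0.
The value of a disjunctive sum is the nim-sum of the parts.
Combined value = 7 XOR 1 XOR 2 XOR 0 = 4.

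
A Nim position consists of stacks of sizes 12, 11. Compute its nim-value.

7

Nim-sum: 12 ^ 11 = 7.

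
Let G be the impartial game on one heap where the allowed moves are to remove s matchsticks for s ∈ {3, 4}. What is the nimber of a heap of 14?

0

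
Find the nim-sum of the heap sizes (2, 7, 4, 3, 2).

0

Compute the nim-sum pairwise:
2 XOR 7 = 5
5 XOR 4 = 1
1 XOR 3 = 2
2 XOR 2 = 0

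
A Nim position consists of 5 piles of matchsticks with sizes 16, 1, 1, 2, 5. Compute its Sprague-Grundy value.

23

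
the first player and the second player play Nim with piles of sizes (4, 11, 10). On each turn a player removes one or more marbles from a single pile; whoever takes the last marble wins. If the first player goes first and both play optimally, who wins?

Compute the nim-sum pairwise:
4 XOR 11 = 15
15 XOR 10 = 5
The nim-sum is 5 ≠ 0, so this is an N-position: the player to move can win; the first player has a winning move.

the first player wins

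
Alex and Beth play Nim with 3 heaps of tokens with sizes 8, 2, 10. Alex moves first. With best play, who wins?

Beth wins

In binary:
  1000  (8)
  0010  (2)
  1010  (10)
  ----
  0000  (0)
The nim-sum is 0, so this is a P-position: the player to move is in a losing position under optimal play; Alex is about to move from it and so loses — Beth wins.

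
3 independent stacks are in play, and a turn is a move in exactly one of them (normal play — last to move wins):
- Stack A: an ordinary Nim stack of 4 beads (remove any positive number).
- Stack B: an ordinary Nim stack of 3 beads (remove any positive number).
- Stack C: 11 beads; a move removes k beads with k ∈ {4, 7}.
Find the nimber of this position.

7

Stack A is a plain Nim stack of size 4, so its Grundy value is 4.
Stack B is a plain Nim stack of size 3, so its Grundy value is 3.
Build the Grundy sequence for stack C with g(k) = mex{g(k−s) : s ∈ {4, 7}, s ≤ k}:
g(0) = mex{} = 0
g(1) = mex{} = 0
g(2) = mex{} = 0
g(3) = mex{} = 0
g(4) = mex{0} = 1
g(5) = mex{0} = 1
g(6) = mex{0} = 1
g(7) = mex{0} = 1
g(8) = mex{0,1} = 2
g(9) = mex{0,1} = 2
g(10) = mex{0,1} = 2
g(11) = mex{1} = 0
So g(11) = 0.
By the Sprague-Grundy theorem, the Grundy value of a sum of independent games is the XOR of the component values.
Combined value = 4 XOR 3 XOR 0 = 7.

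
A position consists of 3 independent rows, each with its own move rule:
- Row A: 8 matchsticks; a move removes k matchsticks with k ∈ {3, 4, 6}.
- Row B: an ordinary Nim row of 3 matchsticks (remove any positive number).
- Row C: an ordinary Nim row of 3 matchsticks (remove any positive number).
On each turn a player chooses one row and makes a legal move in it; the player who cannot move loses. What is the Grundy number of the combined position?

Build the Grundy sequence for row A with g(k) = mex{g(k−s) : s ∈ {3, 4, 6}, s ≤ k}:
k:     0  1  2  3  4  5  6  7  8
g(k):  0  0  0  1  1  1  2  2  2
So g(8) = 2.
Row B is a plain Nim row of size 3, so its Grundy value is 3.
Row C is a plain Nim row of size 3, so its Grundy value is 3.
By the Sprague-Grundy theorem, the Grundy value of a sum of independent games is the XOR of the component values.
Combined value = 2 XOR 3 XOR 3 = 2.

2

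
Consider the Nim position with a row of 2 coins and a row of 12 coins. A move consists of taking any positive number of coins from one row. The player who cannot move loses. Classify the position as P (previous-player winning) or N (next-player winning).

Nim-sum: 2 XOR 12 = 14.
The nim-sum is 14 ≠ 0, so this is an N-position: the player to move can win.

N-position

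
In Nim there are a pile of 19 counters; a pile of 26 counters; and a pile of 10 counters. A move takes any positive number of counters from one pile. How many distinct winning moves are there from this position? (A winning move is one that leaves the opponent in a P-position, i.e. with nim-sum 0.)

3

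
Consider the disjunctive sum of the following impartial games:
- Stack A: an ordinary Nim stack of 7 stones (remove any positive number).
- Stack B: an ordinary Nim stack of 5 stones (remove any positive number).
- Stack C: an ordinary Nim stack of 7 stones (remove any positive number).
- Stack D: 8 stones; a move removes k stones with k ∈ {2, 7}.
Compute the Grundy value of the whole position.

7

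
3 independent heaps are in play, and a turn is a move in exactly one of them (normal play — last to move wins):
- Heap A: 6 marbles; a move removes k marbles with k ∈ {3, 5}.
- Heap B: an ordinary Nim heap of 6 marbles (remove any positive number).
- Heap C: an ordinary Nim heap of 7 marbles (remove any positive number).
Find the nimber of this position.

3

Build the Grundy sequence for heap A with g(k) = mex{g(k−s) : s ∈ {3, 5}, s ≤ k}:
k:     0  1  2  3  4  5  6
g(k):  0  0  0  1  1  1  2
So g(6) = 2.
Heap B is a plain Nim heap of size 6, so its Grundy value is 6.
Heap C is a plain Nim heap of size 7, so its Grundy value is 7.
By the Sprague-Grundy theorem, the Grundy value of a sum of independent games is the XOR of the component values.
Combined value = 2 ⊕ 6 ⊕ 7 = 3.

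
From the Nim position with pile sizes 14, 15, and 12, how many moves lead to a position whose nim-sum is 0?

3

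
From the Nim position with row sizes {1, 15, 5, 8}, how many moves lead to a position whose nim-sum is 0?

Nim-sum: 1 XOR 15 XOR 5 XOR 8 = 3.
The overall nim-sum is X = 3. A row of size p has a winning move iff p XOR X < p (reduce it to p XOR X).
  1: 1 XOR 3 = 2 ≥ 1 — no move.
  15: 15 XOR 3 = 12 < 15 — winning move (to 12).
  5: 5 XOR 3 = 6 ≥ 5 — no move.
  8: 8 XOR 3 = 11 ≥ 8 — no move.
That gives 1 winning move.

1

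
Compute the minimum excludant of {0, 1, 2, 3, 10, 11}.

4

The values 0, 1, 2, 3 are all present; 4 is the first non-negative integer missing from the set.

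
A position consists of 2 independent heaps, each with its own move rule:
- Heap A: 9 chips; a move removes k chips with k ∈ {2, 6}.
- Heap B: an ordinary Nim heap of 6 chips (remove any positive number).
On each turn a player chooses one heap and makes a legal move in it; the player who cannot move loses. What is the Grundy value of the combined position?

6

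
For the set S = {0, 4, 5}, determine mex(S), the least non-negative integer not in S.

1

0 is in the set but 1 is not, so the mex is 1.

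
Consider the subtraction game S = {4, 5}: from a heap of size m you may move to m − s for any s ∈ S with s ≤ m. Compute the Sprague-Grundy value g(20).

Build the Grundy sequence with g(k) = mex{g(k−s) : s ∈ {4, 5}, s ≤ k}:
k:     0  1  2  3  4  5  6  7  8  9 10 11 12 13 14 15 16 17 18 19 20
g(k):  0  0  0  0  1  1  1  1  2  0  0  0  0  1  1  1  1  2  0  0  0
So g(20) = 0.

0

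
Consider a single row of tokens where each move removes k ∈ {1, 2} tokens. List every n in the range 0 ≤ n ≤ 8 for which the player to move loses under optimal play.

0, 3, 6

Build the Grundy sequence with g(k) = mex{g(k−s) : s ∈ {1, 2}, s ≤ k}:
g(0) = mex{} = 0
g(1) = mex{0} = 1
g(2) = mex{0,1} = 2
g(3) = mex{1,2} = 0
g(4) = mex{0,2} = 1
g(5) = mex{0,1} = 2
g(6) = mex{1,2} = 0
g(7) = mex{0,2} = 1
g(8) = mex{0,1} = 2
The P-positions (g = 0) in 0..8 are 0, 3, 6.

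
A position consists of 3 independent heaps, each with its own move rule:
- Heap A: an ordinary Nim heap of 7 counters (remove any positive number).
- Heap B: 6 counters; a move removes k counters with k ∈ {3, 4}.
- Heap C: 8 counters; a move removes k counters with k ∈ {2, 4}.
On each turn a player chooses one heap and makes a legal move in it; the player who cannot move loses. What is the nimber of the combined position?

Heap A is a plain Nim heap of size 7, so its Grundy value is 7.
For heap B, compute g(0), g(1), … with moves {3, 4}:
g(0) = mex{} = 0
g(1) = mex{} = 0
g(2) = mex{} = 0
g(3) = mex{0} = 1
g(4) = mex{0} = 1
g(5) = mex{0} = 1
g(6) = mex{0,1} = 2
So g(6) = 2.
Build the Grundy sequence for heap C with g(k) = mex{g(k−s) : s ∈ {2, 4}, s ≤ k}:
k:     0  1  2  3  4  5  6  7  8
g(k):  0  0  1  1  2  2  0  0  1
So g(8) = 1.
The value of a disjunctive sum is the nim-sum of the parts.
Combined value = 7 ⊕ 2 ⊕ 1 = 4.

4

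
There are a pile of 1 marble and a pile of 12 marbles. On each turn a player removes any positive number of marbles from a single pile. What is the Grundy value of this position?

13

Bitwise XOR of the heap sizes:
  0001  (1)
  1100  (12)
  ----
  1101  (13)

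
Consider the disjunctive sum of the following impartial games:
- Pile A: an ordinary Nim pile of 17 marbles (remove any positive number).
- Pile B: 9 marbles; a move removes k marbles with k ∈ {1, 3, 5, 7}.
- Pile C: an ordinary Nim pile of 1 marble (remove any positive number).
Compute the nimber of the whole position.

17

Pile A is a plain Nim pile of size 17, so its Grundy value is 17.
Grundy values for pile B (subtraction set {1, 3, 5, 7}):
g(0) = mex{} = 0
g(1) = mex{0} = 1
g(2) = mex{1} = 0
g(3) = mex{0} = 1
g(4) = mex{1} = 0
g(5) = mex{0} = 1
g(6) = mex{1} = 0
g(7) = mex{0} = 1
g(8) = mex{1} = 0
g(9) = mex{0} = 1
So g(9) = 1.
Pile C is a plain Nim pile of size 1, so its Grundy value is 1.
By the Sprague-Grundy theorem, the Grundy value of a sum of independent games is the XOR of the component values.
Combined value = 17 ⊕ 1 ⊕ 1 = 17.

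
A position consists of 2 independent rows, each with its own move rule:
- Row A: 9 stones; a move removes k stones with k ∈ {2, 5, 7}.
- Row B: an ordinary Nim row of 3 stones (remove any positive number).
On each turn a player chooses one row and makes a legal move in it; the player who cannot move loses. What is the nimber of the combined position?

1

Grundy values for row A (subtraction set {2, 5, 7}):
g(0) = mex{} = 0
g(1) = mex{} = 0
g(2) = mex{0} = 1
g(3) = mex{0} = 1
g(4) = mex{1} = 0
g(5) = mex{0,1} = 2
g(6) = mex{0} = 1
g(7) = mex{0,1,2} = 3
g(8) = mex{0,1} = 2
g(9) = mex{0,1,3} = 2
So g(9) = 2.
Row B is a plain Nim row of size 3, so its Grundy value is 3.
By the Sprague-Grundy theorem, the Grundy value of a sum of independent games is the XOR of the component values.
Combined value = 2 ⊕ 3 = 1.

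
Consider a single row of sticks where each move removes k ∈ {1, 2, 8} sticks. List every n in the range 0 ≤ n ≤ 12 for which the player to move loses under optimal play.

0, 3, 6, 9, 12

Build the Grundy sequence with g(k) = mex{g(k−s) : s ∈ {1, 2, 8}, s ≤ k}:
k:     0  1  2  3  4  5  6  7  8  9 10 11 12
g(k):  0  1  2  0  1  2  0  1  2  0  1  2  0
The P-positions (g = 0) in 0..12 are 0, 3, 6, 9, 12.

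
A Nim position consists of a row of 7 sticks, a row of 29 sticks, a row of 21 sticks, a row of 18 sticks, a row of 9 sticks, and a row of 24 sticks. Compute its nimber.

12

Bitwise XOR of the heap sizes:
  00111  (7)
  11101  (29)
  10101  (21)
  10010  (18)
  01001  (9)
  11000  (24)
  -----
  01100  (12)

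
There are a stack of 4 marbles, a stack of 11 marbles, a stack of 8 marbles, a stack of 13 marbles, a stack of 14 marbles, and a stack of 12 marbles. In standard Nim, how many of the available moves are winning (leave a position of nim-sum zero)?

5

Nim-sum: 4 XOR 11 XOR 8 XOR 13 XOR 14 XOR 12 = 8.
The overall nim-sum is X = 8. A stack of size p has a winning move iff p XOR X < p (reduce it to p XOR X).
  4: 4 XOR 8 = 12 ≥ 4 — no move.
  11: 11 XOR 8 = 3 < 11 — winning move (to 3).
  8: 8 XOR 8 = 0 < 8 — winning move (to 0).
  13: 13 XOR 8 = 5 < 13 — winning move (to 5).
  14: 14 XOR 8 = 6 < 14 — winning move (to 6).
  12: 12 XOR 8 = 4 < 12 — winning move (to 4).
That gives 5 winning moves.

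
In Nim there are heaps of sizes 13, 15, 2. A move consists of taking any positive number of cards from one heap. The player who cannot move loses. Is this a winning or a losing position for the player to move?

Compute the nim-sum pairwise:
13 ^ 15 = 2
2 ^ 2 = 0
The nim-sum is 0, so this is a P-position: the player to move is in a losing position under optimal play.

Losing position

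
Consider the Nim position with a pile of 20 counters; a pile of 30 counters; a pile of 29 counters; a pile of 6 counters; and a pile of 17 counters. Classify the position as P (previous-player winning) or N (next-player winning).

P-position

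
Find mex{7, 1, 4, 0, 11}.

2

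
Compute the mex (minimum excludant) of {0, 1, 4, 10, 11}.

2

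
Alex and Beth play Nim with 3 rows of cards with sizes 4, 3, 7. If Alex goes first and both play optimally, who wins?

Nim-sum: 4 ⊕ 3 ⊕ 7 = 0.
The nim-sum is 0, so this is a P-position: the player to move is in a losing position under optimal play; Alex is about to move from it and so loses — Beth wins.

Beth wins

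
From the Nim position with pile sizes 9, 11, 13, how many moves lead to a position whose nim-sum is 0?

3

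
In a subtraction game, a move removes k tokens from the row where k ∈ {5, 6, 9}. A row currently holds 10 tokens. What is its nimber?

2

Grundy values for subtraction set {5, 6, 9}:
k:     0  1  2  3  4  5  6  7  8  9 10
g(k):  0  0  0  0  0  1  1  1  1  1  2
So g(10) = 2.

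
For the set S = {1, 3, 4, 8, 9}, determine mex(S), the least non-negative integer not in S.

0

0 is not in the set, so the mex is 0.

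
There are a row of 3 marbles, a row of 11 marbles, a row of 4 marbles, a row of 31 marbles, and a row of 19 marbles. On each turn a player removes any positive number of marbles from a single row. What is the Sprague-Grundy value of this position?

0

Nim-sum: 3 ⊕ 11 ⊕ 4 ⊕ 31 ⊕ 19 = 0.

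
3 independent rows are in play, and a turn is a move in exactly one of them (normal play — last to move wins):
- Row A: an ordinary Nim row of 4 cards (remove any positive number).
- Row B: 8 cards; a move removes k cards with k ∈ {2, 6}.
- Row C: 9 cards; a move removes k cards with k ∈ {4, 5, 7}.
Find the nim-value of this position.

6

Row A is a plain Nim row of size 4, so its Grundy value is 4.
Grundy values for row B (subtraction set {2, 6}):
k:     0  1  2  3  4  5  6  7  8
g(k):  0  0  1  1  0  0  1  1  0
So g(8) = 0.
For row C, compute g(0), g(1), … with moves {4, 5, 7}:
k:     0  1  2  3  4  5  6  7  8  9
g(k):  0  0  0  0  1  1  1  1  2  2
So g(9) = 2.
The value of a disjunctive sum is the nim-sum of the parts.
Combined value = 4 ⊕ 0 ⊕ 2 = 6.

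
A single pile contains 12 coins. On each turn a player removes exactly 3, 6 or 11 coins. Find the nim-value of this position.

1

Grundy values for subtraction set {3, 6, 11}:
g(0) = mex{} = 0
g(1) = mex{} = 0
g(2) = mex{} = 0
g(3) = mex{0} = 1
g(4) = mex{0} = 1
g(5) = mex{0} = 1
g(6) = mex{0,1} = 2
g(7) = mex{0,1} = 2
g(8) = mex{0,1} = 2
g(9) = mex{1,2} = 0
g(10) = mex{1,2} = 0
g(11) = mex{0,1,2} = 3
g(12) = mex{0,2} = 1
So g(12) = 1.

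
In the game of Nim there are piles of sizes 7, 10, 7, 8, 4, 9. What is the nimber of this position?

15

Bitwise XOR of the heap sizes:
  0111  (7)
  1010  (10)
  0111  (7)
  1000  (8)
  0100  (4)
  1001  (9)
  ----
  1111  (15)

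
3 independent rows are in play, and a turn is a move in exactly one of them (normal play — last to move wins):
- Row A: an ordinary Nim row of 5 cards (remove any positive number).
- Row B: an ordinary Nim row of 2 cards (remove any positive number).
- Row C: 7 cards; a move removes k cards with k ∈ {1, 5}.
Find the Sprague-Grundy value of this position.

Row A is a plain Nim row of size 5, so its Grundy value is 5.
Row B is a plain Nim row of size 2, so its Grundy value is 2.
For row C, compute g(0), g(1), … with moves {1, 5}:
g(0) = mex{} = 0
g(1) = mex{0} = 1
g(2) = mex{1} = 0
g(3) = mex{0} = 1
g(4) = mex{1} = 0
g(5) = mex{0} = 1
g(6) = mex{1} = 0
g(7) = mex{0} = 1
So g(7) = 1.
By the Sprague-Grundy theorem, the Grundy value of a sum of independent games is the XOR of the component values.
Combined value = 5 XOR 2 XOR 1 = 6.

6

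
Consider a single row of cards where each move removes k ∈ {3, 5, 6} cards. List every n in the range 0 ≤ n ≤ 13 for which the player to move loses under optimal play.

0, 1, 2, 9, 10, 11

Compute g(0), g(1), … for moves {3, 5, 6}:
k:     0  1  2  3  4  5  6  7  8  9 10 11 12 13
g(k):  0  0  0  1  1  1  2  2  2  0  0  0  1  1
The P-positions (g = 0) in 0..13 are 0, 1, 2, 9, 10, 11.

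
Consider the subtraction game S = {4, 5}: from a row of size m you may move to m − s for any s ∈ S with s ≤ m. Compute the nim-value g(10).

Compute g(0), g(1), … for moves {4, 5}:
k:     0  1  2  3  4  5  6  7  8  9 10
g(k):  0  0  0  0  1  1  1  1  2  0  0
So g(10) = 0.

0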